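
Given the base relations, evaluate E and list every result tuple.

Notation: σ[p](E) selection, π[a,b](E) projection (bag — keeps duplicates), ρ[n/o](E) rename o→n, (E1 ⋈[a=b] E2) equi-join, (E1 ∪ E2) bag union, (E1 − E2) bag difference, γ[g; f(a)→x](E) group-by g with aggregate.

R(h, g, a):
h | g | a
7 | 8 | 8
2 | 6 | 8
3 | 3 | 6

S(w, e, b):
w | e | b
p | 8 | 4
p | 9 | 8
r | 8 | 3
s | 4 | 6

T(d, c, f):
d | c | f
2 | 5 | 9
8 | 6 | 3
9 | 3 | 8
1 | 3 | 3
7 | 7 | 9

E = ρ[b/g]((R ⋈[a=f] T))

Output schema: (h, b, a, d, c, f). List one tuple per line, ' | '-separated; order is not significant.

Row counts bottom-up:
  R → 3
  T → 5
  (R ⋈[a=f] T) → 2
  ρ[b/g]((R ⋈[a=f] T)) → 2

== RESULT ==
h | b | a | d | c | f
2 | 6 | 8 | 9 | 3 | 8
7 | 8 | 8 | 9 | 3 | 8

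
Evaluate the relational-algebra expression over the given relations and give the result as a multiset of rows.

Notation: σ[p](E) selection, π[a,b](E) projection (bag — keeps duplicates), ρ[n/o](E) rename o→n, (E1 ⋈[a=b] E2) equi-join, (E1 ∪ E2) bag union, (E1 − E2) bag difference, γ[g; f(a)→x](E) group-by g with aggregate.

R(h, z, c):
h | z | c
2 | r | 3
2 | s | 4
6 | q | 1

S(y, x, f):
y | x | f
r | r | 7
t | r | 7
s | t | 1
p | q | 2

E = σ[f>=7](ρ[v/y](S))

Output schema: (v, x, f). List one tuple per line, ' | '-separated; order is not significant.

Row counts bottom-up:
  S → 4
  ρ[v/y](S) → 4
  σ[f>=7](ρ[v/y](S)) → 2

== RESULT ==
v | x | f
r | r | 7
t | r | 7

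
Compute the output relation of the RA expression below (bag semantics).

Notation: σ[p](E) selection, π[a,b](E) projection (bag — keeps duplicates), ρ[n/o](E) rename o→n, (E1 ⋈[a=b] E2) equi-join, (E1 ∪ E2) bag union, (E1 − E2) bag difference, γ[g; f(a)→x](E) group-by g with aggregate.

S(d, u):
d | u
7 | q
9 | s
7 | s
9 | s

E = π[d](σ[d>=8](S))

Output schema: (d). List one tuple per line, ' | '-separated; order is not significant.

Per-node cardinality:
  S → 4
  σ[d>=8](S) → 2
  π[d](σ[d>=8](S)) → 2

== RESULT ==
d
9
9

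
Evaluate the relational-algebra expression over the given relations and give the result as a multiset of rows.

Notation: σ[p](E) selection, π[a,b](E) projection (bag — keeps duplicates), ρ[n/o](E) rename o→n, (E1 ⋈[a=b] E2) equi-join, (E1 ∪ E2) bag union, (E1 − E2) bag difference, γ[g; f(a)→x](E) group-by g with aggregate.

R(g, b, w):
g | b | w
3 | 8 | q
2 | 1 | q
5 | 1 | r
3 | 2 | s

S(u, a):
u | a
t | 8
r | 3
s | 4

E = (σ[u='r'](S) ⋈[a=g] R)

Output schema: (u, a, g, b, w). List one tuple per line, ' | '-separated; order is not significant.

Subexpression sizes:
  S → 3
  σ[u='r'](S) → 1
  R → 4
  (σ[u='r'](S) ⋈[a=g] R) → 2

== RESULT ==
u | a | g | b | w
r | 3 | 3 | 2 | s
r | 3 | 3 | 8 | q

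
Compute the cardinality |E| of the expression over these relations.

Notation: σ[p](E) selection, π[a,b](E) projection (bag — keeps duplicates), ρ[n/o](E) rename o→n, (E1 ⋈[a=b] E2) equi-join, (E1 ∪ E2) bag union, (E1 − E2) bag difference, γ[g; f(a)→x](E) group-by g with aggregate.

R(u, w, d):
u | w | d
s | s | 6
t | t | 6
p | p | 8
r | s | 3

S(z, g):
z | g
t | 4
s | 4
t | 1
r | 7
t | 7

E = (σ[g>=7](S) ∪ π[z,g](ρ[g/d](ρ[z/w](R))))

Subexpression sizes:
  S → 5
  σ[g>=7](S) → 2
  R → 4
  ρ[z/w](R) → 4
  ρ[g/d](ρ[z/w](R)) → 4
  π[z,g](ρ[g/d](ρ[z/w](R))) → 4
  (σ[g>=7](S) ∪ π[z,g](ρ[g/d](ρ[z/w](R)))) → 6

|E| = 6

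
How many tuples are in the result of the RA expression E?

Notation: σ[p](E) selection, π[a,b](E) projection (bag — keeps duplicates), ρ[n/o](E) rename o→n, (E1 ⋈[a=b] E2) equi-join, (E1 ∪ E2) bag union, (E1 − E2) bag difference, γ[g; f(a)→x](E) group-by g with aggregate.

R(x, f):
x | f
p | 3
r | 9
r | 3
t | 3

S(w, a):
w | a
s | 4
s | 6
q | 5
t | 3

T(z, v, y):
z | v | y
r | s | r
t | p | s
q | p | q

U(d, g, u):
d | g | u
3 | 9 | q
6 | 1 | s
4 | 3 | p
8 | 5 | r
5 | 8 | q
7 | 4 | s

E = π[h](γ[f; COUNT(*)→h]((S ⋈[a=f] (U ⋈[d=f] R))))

Subexpression sizes:
  S → 4
  U → 6
  R → 4
  (U ⋈[d=f] R) → 3
  (S ⋈[a=f] (U ⋈[d=f] R)) → 3
  γ[f; COUNT(*)→h]((S ⋈[a=f] (U ⋈[d=f] R))) → 1
  π[h](γ[f; COUNT(*)→h]((S ⋈[a=f] (U ⋈[d=f] R)))) → 1

|E| = 1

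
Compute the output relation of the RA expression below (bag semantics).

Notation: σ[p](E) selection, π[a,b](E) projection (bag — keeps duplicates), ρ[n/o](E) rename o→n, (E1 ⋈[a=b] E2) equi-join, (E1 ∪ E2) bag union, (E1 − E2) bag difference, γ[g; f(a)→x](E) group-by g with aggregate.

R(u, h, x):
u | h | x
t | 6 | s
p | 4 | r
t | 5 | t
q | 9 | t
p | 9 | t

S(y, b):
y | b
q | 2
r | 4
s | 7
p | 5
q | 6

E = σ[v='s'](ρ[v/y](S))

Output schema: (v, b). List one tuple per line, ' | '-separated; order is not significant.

Stepwise |·|:
  S → 5
  ρ[v/y](S) → 5
  σ[v='s'](ρ[v/y](S)) → 1

== RESULT ==
v | b
s | 7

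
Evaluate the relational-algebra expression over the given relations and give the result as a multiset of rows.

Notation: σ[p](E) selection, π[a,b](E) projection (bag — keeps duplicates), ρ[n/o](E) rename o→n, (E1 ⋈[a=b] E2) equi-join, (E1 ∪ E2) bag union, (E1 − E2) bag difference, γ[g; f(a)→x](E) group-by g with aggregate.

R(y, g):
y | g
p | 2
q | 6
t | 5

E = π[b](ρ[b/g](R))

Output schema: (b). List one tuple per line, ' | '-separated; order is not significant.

Per-node cardinality:
  R → 3
  ρ[b/g](R) → 3
  π[b](ρ[b/g](R)) → 3

== RESULT ==
b
2
5
6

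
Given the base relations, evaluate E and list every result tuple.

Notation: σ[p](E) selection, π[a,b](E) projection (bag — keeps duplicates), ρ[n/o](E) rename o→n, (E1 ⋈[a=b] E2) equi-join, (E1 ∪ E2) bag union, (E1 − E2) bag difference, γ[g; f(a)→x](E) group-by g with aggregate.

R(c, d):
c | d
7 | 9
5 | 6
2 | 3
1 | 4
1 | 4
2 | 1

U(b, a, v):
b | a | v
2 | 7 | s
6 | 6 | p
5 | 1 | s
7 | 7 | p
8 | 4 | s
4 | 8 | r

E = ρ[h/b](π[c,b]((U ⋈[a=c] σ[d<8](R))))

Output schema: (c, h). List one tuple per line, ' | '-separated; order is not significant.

Per-node cardinality:
  U → 6
  R → 6
  σ[d<8](R) → 5
  (U ⋈[a=c] σ[d<8](R)) → 2
  π[c,b]((U ⋈[a=c] σ[d<8](R))) → 2
  ρ[h/b](π[c,b]((U ⋈[a=c] σ[d<8](R)))) → 2

== RESULT ==
c | h
1 | 5
1 | 5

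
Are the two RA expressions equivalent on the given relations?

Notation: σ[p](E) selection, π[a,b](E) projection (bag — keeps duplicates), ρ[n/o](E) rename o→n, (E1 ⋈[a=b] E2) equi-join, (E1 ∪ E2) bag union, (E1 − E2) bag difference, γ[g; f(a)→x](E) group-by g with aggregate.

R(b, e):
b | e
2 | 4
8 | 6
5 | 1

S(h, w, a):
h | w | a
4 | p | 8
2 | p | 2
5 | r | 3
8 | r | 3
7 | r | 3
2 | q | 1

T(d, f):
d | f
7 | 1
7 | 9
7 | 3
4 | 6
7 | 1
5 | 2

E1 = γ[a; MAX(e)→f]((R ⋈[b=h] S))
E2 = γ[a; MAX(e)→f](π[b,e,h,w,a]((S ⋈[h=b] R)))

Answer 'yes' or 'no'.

E1 subexpression sizes:
  R → 3
  S → 6
  (R ⋈[b=h] S) → 4
  γ[a; MAX(e)→f]((R ⋈[b=h] S)) → 3
E2 subexpression sizes:
  S → 6
  R → 3
  (S ⋈[h=b] R) → 4
  π[b,e,h,w,a]((S ⋈[h=b] R)) → 4
  γ[a; MAX(e)→f](π[b,e,h,w,a]((S ⋈[h=b] R))) → 3

E1 and E2 produce the same multiset:
a | f
1 | 4
2 | 4
3 | 6

yes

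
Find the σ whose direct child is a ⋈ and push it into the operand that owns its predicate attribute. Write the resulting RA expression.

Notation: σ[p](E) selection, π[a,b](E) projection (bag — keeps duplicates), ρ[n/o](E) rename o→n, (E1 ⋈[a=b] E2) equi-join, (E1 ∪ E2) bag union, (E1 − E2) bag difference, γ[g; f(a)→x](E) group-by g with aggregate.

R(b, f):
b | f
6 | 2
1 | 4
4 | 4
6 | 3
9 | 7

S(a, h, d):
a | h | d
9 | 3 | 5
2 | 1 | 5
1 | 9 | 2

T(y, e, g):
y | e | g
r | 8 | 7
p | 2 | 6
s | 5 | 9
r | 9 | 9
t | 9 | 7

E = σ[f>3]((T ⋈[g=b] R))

σ filters on f, owned by the right side.
E' = (T ⋈[g=b] σ[f>3](R))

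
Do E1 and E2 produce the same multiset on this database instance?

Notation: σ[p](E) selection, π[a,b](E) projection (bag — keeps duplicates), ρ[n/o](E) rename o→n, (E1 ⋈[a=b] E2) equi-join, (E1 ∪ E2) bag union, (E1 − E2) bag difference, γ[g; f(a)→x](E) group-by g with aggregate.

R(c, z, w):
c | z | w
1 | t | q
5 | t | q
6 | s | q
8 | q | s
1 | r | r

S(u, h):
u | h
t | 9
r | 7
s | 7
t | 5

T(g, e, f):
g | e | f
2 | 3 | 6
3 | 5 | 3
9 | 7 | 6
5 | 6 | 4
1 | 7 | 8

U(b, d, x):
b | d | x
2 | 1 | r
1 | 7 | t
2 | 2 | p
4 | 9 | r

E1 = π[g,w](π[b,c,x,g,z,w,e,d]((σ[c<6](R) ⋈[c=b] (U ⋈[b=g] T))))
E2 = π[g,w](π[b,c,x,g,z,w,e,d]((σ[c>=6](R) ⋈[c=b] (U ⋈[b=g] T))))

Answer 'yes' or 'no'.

E1 subexpression sizes:
  R → 5
  σ[c<6](R) → 3
  U → 4
  T → 5
  (U ⋈[b=g] T) → 3
  (σ[c<6](R) ⋈[c=b] (U ⋈[b=g] T)) → 2
  π[b,c,x,g,z,w,e,d]((σ[c<6](R) ⋈[c=b] (U ⋈[b=g] T))) → 2
  π[g,w](π[b,c,x,g,z,w,e,d]((σ[c<6](R) ⋈[c=b] (U ⋈[b=g] T)))) → 2
E2 subexpression sizes:
  R → 5
  σ[c>=6](R) → 2
  U → 4
  T → 5
  (U ⋈[b=g] T) → 3
  (σ[c>=6](R) ⋈[c=b] (U ⋈[b=g] T)) → 0
  π[b,c,x,g,z,w,e,d]((σ[c>=6](R) ⋈[c=b] (U ⋈[b=g] T))) → 0
  π[g,w](π[b,c,x,g,z,w,e,d]((σ[c>=6](R) ⋈[c=b] (U ⋈[b=g] T)))) → 0

E1 result:
g | w
1 | q
1 | r
E2 result:
g | w
(0 rows)
Witness: (1, 'r') appears 1× in E1 but 0× in E2.

no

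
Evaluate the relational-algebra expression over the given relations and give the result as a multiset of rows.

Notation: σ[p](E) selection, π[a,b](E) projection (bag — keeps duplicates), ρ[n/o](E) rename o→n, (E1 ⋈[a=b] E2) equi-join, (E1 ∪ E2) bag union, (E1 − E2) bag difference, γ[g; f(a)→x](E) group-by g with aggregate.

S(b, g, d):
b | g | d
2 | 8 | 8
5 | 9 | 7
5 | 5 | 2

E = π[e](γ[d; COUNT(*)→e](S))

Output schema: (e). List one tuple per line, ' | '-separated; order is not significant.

Row counts bottom-up:
  S → 3
  γ[d; COUNT(*)→e](S) → 3
  π[e](γ[d; COUNT(*)→e](S)) → 3

== RESULT ==
e
1
1
1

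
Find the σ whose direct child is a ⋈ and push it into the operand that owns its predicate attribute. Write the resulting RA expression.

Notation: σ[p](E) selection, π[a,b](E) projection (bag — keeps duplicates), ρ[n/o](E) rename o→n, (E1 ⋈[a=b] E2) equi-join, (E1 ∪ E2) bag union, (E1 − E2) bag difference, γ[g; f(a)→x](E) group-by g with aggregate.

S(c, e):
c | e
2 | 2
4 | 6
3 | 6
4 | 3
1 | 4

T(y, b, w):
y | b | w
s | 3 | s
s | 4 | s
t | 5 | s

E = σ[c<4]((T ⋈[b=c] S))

σ filters on c, owned by the right side.
E' = (T ⋈[b=c] σ[c<4](S))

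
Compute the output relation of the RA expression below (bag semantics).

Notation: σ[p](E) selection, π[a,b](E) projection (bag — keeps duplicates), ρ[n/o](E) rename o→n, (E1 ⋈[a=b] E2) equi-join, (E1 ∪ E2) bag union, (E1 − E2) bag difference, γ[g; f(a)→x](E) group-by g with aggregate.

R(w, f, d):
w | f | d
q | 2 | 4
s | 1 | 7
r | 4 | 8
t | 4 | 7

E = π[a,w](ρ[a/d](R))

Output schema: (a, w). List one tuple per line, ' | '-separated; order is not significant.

Stepwise |·|:
  R → 4
  ρ[a/d](R) → 4
  π[a,w](ρ[a/d](R)) → 4

== RESULT ==
a | w
4 | q
7 | s
7 | t
8 | r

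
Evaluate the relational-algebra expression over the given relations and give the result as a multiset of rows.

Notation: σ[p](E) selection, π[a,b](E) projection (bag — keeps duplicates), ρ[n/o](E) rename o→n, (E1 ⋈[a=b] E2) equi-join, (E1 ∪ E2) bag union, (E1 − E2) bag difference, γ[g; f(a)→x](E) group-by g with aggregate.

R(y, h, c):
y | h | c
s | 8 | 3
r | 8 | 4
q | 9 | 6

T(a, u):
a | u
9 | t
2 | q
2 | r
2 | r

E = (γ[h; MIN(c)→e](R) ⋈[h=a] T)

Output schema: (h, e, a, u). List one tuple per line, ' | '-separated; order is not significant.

Per-node cardinality:
  R → 3
  γ[h; MIN(c)→e](R) → 2
  T → 4
  (γ[h; MIN(c)→e](R) ⋈[h=a] T) → 1

== RESULT ==
h | e | a | u
9 | 6 | 9 | t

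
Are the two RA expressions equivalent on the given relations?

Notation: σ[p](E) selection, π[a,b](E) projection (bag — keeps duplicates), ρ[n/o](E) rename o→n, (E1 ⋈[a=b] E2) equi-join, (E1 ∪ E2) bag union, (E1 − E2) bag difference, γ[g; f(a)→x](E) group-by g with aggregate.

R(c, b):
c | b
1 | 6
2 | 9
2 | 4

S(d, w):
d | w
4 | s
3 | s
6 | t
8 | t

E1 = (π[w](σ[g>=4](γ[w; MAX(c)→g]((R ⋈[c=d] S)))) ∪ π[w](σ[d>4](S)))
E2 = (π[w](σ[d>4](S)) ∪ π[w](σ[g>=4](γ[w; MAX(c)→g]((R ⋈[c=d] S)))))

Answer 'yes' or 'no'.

E1 row counts bottom-up:
  R → 3
  S → 4
  (R ⋈[c=d] S) → 0
  γ[w; MAX(c)→g]((R ⋈[c=d] S)) → 0
  σ[g>=4](γ[w; MAX(c)→g]((R ⋈[c=d] S))) → 0
  π[w](σ[g>=4](γ[w; MAX(c)→g]((R ⋈[c=d] S)))) → 0
  S → 4
  σ[d>4](S) → 2
  π[w](σ[d>4](S)) → 2
  (π[w](σ[g>=4](γ[w; MAX(c)→g]((R ⋈[c=d] S)))) ∪ π[w](σ[d>4](S))) → 2
E2 row counts bottom-up:
  S → 4
  σ[d>4](S) → 2
  π[w](σ[d>4](S)) → 2
  R → 3
  S → 4
  (R ⋈[c=d] S) → 0
  γ[w; MAX(c)→g]((R ⋈[c=d] S)) → 0
  σ[g>=4](γ[w; MAX(c)→g]((R ⋈[c=d] S))) → 0
  π[w](σ[g>=4](γ[w; MAX(c)→g]((R ⋈[c=d] S)))) → 0
  (π[w](σ[d>4](S)) ∪ π[w](σ[g>=4](γ[w; MAX(c)→g]((R ⋈[c=d] S))))) → 2

E1 and E2 produce the same multiset:
w
t
t

yes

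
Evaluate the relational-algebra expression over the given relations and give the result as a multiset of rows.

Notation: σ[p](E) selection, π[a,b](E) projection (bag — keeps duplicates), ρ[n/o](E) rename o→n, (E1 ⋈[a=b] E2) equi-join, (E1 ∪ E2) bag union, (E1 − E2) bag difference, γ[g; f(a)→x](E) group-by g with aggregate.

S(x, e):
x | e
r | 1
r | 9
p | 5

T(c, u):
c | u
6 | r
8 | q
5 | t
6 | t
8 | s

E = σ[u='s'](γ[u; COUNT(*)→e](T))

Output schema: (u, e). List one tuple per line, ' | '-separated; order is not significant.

Stepwise |·|:
  T → 5
  γ[u; COUNT(*)→e](T) → 4
  σ[u='s'](γ[u; COUNT(*)→e](T)) → 1

== RESULT ==
u | e
s | 1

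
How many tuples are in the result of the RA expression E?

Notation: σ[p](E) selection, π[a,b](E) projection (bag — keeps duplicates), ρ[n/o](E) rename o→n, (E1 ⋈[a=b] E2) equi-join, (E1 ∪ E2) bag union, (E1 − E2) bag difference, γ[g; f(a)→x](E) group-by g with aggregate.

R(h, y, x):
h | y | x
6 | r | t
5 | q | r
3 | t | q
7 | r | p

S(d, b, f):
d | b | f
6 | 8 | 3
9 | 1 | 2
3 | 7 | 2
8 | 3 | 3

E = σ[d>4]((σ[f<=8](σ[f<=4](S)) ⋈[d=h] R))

Subexpression sizes:
  S → 4
  σ[f<=4](S) → 4
  σ[f<=8](σ[f<=4](S)) → 4
  R → 4
  (σ[f<=8](σ[f<=4](S)) ⋈[d=h] R) → 2
  σ[d>4]((σ[f<=8](σ[f<=4](S)) ⋈[d=h] R)) → 1

|E| = 1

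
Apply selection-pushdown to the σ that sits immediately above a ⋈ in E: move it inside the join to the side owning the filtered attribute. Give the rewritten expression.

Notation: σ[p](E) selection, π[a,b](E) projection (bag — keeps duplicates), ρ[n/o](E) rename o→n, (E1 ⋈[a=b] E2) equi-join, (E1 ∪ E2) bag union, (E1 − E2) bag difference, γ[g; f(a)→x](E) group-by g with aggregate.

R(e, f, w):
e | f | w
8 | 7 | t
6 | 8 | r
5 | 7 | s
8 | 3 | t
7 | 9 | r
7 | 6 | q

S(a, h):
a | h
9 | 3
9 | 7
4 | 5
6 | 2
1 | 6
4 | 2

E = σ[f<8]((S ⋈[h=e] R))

σ filters on f, owned by the right side.
E' = (S ⋈[h=e] σ[f<8](R))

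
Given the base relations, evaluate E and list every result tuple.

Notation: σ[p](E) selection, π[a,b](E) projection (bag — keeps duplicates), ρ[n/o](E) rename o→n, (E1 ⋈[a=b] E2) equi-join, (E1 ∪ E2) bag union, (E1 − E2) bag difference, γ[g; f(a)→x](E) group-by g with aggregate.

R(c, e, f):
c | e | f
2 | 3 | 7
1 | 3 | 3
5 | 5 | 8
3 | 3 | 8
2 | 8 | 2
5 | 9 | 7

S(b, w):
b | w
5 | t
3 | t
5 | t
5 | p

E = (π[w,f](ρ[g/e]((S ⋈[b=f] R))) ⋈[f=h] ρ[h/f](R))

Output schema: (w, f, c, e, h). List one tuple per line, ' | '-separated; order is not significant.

Subexpression sizes:
  S → 4
  R → 6
  (S ⋈[b=f] R) → 1
  ρ[g/e]((S ⋈[b=f] R)) → 1
  π[w,f](ρ[g/e]((S ⋈[b=f] R))) → 1
  R → 6
  ρ[h/f](R) → 6
  (π[w,f](ρ[g/e]((S ⋈[b=f] R))) ⋈[f=h] ρ[h/f](R)) → 1

== RESULT ==
w | f | c | e | h
t | 3 | 1 | 3 | 3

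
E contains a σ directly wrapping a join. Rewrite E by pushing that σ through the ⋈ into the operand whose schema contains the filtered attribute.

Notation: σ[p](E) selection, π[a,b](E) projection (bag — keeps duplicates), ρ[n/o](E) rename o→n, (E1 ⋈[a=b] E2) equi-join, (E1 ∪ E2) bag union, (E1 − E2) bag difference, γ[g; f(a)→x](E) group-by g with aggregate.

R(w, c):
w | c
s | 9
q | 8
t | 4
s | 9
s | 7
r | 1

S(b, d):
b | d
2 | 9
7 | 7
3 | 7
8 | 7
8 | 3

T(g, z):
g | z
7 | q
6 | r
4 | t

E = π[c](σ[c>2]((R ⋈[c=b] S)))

σ filters on c, owned by the left side.
E' = π[c]((σ[c>2](R) ⋈[c=b] S))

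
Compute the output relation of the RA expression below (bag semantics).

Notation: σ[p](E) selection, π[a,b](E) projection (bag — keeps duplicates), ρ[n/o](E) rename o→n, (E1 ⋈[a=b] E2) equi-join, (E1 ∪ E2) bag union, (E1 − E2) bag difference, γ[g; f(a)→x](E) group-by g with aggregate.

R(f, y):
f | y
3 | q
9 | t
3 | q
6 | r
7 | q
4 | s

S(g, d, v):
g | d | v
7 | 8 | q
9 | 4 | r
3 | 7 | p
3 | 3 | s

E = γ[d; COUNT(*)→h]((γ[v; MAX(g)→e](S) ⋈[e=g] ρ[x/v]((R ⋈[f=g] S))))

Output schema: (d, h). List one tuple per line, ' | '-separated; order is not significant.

Per-node cardinality:
  S → 4
  γ[v; MAX(g)→e](S) → 4
  R → 6
  S → 4
  (R ⋈[f=g] S) → 6
  ρ[x/v]((R ⋈[f=g] S)) → 6
  (γ[v; MAX(g)→e](S) ⋈[e=g] ρ[x/v]((R ⋈[f=g] S))) → 10
  γ[d; COUNT(*)→h]((γ[v; MAX(g)→e](S) ⋈[e=g] ρ[x/v]((R ⋈[f=g] S)))) → 4

== RESULT ==
d | h
3 | 4
4 | 1
7 | 4
8 | 1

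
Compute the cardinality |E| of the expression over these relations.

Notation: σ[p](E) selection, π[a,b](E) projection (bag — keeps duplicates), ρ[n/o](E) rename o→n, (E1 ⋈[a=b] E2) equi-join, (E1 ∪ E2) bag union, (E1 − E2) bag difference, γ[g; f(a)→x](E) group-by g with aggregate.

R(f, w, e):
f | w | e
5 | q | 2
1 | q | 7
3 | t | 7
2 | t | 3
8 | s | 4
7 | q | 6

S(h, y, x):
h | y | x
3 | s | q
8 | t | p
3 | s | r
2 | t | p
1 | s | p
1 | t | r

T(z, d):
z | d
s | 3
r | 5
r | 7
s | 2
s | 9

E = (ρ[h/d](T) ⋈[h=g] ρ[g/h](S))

Subexpression sizes:
  T → 5
  ρ[h/d](T) → 5
  S → 6
  ρ[g/h](S) → 6
  (ρ[h/d](T) ⋈[h=g] ρ[g/h](S)) → 3

|E| = 3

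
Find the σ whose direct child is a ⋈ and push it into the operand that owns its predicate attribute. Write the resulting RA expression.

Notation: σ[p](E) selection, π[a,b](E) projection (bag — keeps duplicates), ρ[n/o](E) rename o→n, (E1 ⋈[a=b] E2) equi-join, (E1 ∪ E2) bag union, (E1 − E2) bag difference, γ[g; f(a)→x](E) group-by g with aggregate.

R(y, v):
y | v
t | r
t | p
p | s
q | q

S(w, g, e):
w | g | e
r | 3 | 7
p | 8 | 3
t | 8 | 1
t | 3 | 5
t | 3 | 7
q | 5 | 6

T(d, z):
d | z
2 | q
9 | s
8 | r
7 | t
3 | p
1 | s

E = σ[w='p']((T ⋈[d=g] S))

σ filters on w, owned by the right side.
E' = (T ⋈[d=g] σ[w='p'](S))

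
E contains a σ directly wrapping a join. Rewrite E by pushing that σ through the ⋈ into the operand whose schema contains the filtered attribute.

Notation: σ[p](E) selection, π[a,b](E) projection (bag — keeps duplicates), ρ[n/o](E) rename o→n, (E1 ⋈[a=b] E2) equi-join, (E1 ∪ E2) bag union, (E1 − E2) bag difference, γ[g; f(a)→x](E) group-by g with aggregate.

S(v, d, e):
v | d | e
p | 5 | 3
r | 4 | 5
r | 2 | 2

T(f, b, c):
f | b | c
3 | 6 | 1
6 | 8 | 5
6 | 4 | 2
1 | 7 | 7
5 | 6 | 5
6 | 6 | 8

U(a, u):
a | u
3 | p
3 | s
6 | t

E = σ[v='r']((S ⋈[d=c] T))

σ filters on v, owned by the left side.
E' = (σ[v='r'](S) ⋈[d=c] T)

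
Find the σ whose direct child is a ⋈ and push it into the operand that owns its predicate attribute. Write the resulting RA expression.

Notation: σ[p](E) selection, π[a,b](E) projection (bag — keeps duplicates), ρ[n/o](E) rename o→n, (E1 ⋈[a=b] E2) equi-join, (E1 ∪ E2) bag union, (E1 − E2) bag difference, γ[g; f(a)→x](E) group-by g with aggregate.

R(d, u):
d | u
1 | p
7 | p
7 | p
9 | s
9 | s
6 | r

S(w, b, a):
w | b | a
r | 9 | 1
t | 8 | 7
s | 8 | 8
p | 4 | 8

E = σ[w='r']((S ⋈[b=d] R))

σ filters on w, owned by the left side.
E' = (σ[w='r'](S) ⋈[b=d] R)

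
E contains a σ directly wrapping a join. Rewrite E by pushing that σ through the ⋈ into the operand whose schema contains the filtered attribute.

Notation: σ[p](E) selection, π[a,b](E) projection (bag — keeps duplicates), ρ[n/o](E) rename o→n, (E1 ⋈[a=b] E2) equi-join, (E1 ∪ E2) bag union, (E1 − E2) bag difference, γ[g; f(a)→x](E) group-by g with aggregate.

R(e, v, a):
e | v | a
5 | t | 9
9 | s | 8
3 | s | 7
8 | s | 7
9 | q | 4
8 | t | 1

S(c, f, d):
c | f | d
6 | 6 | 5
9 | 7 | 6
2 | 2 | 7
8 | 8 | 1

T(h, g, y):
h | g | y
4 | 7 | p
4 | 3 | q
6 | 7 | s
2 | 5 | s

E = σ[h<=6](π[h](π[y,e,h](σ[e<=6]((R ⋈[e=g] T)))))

σ filters on e, owned by the left side.
E' = σ[h<=6](π[h](π[y,e,h]((σ[e<=6](R) ⋈[e=g] T))))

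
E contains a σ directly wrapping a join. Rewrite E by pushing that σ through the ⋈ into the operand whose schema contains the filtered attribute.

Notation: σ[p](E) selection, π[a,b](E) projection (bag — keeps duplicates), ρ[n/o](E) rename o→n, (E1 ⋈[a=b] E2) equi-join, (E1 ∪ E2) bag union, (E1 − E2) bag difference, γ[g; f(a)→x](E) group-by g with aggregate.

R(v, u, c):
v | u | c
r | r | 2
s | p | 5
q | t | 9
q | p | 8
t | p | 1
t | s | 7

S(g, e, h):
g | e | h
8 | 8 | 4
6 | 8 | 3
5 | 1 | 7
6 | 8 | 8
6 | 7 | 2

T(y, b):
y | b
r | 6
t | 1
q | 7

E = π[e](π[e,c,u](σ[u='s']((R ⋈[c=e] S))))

σ filters on u, owned by the left side.
E' = π[e](π[e,c,u]((σ[u='s'](R) ⋈[c=e] S)))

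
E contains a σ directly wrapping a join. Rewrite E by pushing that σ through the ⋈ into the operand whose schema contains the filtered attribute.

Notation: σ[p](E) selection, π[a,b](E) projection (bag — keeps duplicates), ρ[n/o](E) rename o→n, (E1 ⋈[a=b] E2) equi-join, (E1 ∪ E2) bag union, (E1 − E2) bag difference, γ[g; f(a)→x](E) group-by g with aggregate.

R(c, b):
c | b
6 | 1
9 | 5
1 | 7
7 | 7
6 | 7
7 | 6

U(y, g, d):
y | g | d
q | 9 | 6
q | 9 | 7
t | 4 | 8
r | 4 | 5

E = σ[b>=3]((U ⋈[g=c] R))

σ filters on b, owned by the right side.
E' = (U ⋈[g=c] σ[b>=3](R))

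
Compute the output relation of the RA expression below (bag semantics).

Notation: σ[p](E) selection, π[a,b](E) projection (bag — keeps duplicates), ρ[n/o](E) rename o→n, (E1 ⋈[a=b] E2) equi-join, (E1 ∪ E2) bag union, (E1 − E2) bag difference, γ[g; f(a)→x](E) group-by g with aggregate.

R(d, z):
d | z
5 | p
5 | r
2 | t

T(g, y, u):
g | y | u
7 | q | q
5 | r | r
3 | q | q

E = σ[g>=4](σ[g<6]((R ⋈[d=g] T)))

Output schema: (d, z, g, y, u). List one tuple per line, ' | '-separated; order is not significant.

Stepwise |·|:
  R → 3
  T → 3
  (R ⋈[d=g] T) → 2
  σ[g<6]((R ⋈[d=g] T)) → 2
  σ[g>=4](σ[g<6]((R ⋈[d=g] T))) → 2

== RESULT ==
d | z | g | y | u
5 | p | 5 | r | r
5 | r | 5 | r | r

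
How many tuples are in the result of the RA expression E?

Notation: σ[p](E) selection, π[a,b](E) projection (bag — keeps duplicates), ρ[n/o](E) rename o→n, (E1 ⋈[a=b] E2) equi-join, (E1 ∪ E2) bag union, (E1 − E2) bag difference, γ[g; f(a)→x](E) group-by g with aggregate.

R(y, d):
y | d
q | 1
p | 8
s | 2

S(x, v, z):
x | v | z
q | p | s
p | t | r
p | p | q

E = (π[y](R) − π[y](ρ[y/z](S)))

Row counts bottom-up:
  R → 3
  π[y](R) → 3
  S → 3
  ρ[y/z](S) → 3
  π[y](ρ[y/z](S)) → 3
  (π[y](R) − π[y](ρ[y/z](S))) → 1

|E| = 1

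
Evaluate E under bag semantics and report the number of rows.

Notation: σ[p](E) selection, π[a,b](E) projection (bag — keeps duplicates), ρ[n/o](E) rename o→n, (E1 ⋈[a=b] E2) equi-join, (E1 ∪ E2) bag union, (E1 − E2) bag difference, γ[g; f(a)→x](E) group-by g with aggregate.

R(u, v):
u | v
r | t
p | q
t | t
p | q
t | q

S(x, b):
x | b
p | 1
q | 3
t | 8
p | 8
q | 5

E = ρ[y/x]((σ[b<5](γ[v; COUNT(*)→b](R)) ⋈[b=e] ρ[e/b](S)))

Subexpression sizes:
  R → 5
  γ[v; COUNT(*)→b](R) → 2
  σ[b<5](γ[v; COUNT(*)→b](R)) → 2
  S → 5
  ρ[e/b](S) → 5
  (σ[b<5](γ[v; COUNT(*)→b](R)) ⋈[b=e] ρ[e/b](S)) → 1
  ρ[y/x]((σ[b<5](γ[v; COUNT(*)→b](R)) ⋈[b=e] ρ[e/b](S))) → 1

|E| = 1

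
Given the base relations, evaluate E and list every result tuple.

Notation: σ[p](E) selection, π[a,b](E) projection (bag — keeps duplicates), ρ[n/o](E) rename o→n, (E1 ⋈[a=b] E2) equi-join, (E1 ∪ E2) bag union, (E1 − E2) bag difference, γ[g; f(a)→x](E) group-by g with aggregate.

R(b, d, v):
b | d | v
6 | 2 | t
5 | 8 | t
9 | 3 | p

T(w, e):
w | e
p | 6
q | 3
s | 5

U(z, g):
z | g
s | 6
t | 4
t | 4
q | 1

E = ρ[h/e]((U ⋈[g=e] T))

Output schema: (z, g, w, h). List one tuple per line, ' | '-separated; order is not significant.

Row counts bottom-up:
  U → 4
  T → 3
  (U ⋈[g=e] T) → 1
  ρ[h/e]((U ⋈[g=e] T)) → 1

== RESULT ==
z | g | w | h
s | 6 | p | 6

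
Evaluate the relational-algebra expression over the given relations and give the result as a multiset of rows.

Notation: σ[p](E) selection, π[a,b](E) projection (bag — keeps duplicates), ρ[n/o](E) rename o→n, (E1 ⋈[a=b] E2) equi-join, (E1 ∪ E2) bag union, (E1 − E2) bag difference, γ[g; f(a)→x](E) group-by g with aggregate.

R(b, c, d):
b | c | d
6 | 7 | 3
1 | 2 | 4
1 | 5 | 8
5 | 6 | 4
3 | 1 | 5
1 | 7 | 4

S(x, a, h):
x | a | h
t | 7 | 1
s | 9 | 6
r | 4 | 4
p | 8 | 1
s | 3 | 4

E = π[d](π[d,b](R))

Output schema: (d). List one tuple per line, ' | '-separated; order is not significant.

Stepwise |·|:
  R → 6
  π[d,b](R) → 6
  π[d](π[d,b](R)) → 6

== RESULT ==
d
3
4
4
4
5
8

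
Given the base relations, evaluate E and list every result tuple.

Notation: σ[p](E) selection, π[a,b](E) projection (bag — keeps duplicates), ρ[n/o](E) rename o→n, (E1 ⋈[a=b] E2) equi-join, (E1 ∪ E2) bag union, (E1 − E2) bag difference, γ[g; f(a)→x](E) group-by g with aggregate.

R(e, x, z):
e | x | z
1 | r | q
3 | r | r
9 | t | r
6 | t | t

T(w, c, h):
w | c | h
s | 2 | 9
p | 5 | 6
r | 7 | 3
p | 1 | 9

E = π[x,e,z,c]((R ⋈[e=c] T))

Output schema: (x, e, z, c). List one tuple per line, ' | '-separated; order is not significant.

Per-node cardinality:
  R → 4
  T → 4
  (R ⋈[e=c] T) → 1
  π[x,e,z,c]((R ⋈[e=c] T)) → 1

== RESULT ==
x | e | z | c
r | 1 | q | 1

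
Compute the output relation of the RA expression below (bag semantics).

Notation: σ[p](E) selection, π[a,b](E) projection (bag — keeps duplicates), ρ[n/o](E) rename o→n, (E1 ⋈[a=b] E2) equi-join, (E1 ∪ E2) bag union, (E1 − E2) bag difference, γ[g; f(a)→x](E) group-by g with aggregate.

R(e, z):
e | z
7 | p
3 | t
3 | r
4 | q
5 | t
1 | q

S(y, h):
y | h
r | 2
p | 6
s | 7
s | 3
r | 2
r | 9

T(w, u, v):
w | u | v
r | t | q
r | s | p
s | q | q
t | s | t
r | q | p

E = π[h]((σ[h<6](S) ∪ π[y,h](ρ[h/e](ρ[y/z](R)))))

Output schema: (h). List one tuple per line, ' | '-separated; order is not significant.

Per-node cardinality:
  S → 6
  σ[h<6](S) → 3
  R → 6
  ρ[y/z](R) → 6
  ρ[h/e](ρ[y/z](R)) → 6
  π[y,h](ρ[h/e](ρ[y/z](R))) → 6
  (σ[h<6](S) ∪ π[y,h](ρ[h/e](ρ[y/z](R)))) → 9
  π[h]((σ[h<6](S) ∪ π[y,h](ρ[h/e](ρ[y/z](R))))) → 9

== RESULT ==
h
1
2
2
3
3
3
4
5
7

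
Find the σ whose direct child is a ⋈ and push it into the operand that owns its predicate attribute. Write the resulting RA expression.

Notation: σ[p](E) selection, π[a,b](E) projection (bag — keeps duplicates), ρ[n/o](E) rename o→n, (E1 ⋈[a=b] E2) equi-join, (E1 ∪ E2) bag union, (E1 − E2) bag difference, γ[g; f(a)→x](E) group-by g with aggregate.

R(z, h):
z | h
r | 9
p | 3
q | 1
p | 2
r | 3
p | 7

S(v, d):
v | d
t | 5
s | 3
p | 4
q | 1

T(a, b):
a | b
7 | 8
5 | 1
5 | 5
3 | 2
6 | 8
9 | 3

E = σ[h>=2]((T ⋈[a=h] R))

σ filters on h, owned by the right side.
E' = (T ⋈[a=h] σ[h>=2](R))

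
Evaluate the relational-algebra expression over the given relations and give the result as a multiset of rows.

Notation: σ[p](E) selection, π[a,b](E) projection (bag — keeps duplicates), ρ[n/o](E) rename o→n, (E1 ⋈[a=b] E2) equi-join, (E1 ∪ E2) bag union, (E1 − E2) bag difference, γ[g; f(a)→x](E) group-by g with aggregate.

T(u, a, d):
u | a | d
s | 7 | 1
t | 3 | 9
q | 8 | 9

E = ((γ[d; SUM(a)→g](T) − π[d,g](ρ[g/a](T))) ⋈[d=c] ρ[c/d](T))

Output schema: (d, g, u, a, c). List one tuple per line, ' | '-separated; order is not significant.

Subexpression sizes:
  T → 3
  γ[d; SUM(a)→g](T) → 2
  T → 3
  ρ[g/a](T) → 3
  π[d,g](ρ[g/a](T)) → 3
  (γ[d; SUM(a)→g](T) − π[d,g](ρ[g/a](T))) → 1
  T → 3
  ρ[c/d](T) → 3
  ((γ[d; SUM(a)→g](T) − π[d,g](ρ[g/a](T))) ⋈[d=c] ρ[c/d](T)) → 2

== RESULT ==
d | g | u | a | c
9 | 11 | q | 8 | 9
9 | 11 | t | 3 | 9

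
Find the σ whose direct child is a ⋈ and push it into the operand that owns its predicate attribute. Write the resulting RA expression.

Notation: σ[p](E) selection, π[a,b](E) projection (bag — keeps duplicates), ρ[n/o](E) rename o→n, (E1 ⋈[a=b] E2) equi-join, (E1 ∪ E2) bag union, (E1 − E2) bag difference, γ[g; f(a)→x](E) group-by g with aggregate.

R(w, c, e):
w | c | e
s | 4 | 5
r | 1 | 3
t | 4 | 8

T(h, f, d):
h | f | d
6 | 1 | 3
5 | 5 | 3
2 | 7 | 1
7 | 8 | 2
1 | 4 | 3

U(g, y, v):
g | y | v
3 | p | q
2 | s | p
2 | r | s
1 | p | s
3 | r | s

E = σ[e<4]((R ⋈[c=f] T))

σ filters on e, owned by the left side.
E' = (σ[e<4](R) ⋈[c=f] T)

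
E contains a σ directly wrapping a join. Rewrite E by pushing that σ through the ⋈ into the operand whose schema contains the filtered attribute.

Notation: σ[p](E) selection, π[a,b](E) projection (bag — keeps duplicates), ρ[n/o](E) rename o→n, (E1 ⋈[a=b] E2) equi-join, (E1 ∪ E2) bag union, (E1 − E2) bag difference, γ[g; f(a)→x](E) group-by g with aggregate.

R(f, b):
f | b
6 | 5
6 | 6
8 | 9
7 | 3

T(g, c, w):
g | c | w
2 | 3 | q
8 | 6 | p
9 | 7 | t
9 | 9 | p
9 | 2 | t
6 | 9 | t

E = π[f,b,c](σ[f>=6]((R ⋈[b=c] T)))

σ filters on f, owned by the left side.
E' = π[f,b,c]((σ[f>=6](R) ⋈[b=c] T))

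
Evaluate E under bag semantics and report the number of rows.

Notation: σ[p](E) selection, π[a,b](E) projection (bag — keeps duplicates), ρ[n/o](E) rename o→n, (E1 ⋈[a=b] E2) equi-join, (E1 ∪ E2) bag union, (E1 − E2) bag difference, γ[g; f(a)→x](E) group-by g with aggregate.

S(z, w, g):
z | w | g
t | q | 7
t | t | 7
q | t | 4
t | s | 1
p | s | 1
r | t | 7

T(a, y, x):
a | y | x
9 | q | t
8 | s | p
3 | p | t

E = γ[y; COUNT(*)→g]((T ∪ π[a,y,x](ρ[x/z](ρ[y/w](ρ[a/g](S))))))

Row counts bottom-up:
  T → 3
  S → 6
  ρ[a/g](S) → 6
  ρ[y/w](ρ[a/g](S)) → 6
  ρ[x/z](ρ[y/w](ρ[a/g](S))) → 6
  π[a,y,x](ρ[x/z](ρ[y/w](ρ[a/g](S)))) → 6
  (T ∪ π[a,y,x](ρ[x/z](ρ[y/w](ρ[a/g](S))))) → 9
  γ[y; COUNT(*)→g]((T ∪ π[a,y,x](ρ[x/z](ρ[y/w](ρ[a/g](S)))))) → 4

|E| = 4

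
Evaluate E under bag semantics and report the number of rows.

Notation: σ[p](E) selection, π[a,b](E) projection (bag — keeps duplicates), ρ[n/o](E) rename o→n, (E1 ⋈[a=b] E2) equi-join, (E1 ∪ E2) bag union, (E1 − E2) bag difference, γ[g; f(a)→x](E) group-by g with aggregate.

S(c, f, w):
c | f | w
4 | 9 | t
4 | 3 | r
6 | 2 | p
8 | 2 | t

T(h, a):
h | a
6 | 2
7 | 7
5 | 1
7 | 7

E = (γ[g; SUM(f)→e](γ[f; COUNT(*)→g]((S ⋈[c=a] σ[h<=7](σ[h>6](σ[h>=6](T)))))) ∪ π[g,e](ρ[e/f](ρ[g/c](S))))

Row counts bottom-up:
  S → 4
  T → 4
  σ[h>=6](T) → 3
  σ[h>6](σ[h>=6](T)) → 2
  σ[h<=7](σ[h>6](σ[h>=6](T))) → 2
  (S ⋈[c=a] σ[h<=7](σ[h>6](σ[h>=6](T)))) → 0
  γ[f; COUNT(*)→g]((S ⋈[c=a] σ[h<=7](σ[h>6](σ[h>=6](T))))) → 0
  γ[g; SUM(f)→e](γ[f; COUNT(*)→g]((S ⋈[c=a] σ[h<=7](σ[h>6](σ[h>=6](T)))))) → 0
  S → 4
  ρ[g/c](S) → 4
  ρ[e/f](ρ[g/c](S)) → 4
  π[g,e](ρ[e/f](ρ[g/c](S))) → 4
  (γ[g; SUM(f)→e](γ[f; COUNT(*)→g]((S ⋈[c=a] σ[h<=7](σ[h>6](σ[h>=6](T)))))) ∪ π[g,e](ρ[e/f](ρ[g/c](S)))) → 4

|E| = 4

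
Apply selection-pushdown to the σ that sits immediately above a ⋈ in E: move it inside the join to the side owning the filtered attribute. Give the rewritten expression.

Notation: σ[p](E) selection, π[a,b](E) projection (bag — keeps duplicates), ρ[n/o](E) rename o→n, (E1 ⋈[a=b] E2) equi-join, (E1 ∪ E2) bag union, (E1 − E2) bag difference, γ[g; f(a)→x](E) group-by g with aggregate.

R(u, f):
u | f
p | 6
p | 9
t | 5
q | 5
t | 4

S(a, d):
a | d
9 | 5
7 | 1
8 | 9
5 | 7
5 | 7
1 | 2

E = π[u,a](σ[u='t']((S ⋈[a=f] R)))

σ filters on u, owned by the right side.
E' = π[u,a]((S ⋈[a=f] σ[u='t'](R)))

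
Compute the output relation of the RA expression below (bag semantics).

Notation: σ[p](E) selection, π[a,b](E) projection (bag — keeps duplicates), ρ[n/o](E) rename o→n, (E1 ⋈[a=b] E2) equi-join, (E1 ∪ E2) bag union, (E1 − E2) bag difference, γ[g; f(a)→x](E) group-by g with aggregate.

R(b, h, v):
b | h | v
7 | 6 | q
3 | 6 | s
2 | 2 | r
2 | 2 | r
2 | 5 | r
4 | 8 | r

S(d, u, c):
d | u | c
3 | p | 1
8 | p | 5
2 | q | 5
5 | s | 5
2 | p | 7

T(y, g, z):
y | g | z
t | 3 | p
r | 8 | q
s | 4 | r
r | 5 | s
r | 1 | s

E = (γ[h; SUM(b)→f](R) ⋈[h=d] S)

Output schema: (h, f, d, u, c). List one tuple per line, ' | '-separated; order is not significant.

Subexpression sizes:
  R → 6
  γ[h; SUM(b)→f](R) → 4
  S → 5
  (γ[h; SUM(b)→f](R) ⋈[h=d] S) → 4

== RESULT ==
h | f | d | u | c
2 | 4 | 2 | p | 7
2 | 4 | 2 | q | 5
5 | 2 | 5 | s | 5
8 | 4 | 8 | p | 5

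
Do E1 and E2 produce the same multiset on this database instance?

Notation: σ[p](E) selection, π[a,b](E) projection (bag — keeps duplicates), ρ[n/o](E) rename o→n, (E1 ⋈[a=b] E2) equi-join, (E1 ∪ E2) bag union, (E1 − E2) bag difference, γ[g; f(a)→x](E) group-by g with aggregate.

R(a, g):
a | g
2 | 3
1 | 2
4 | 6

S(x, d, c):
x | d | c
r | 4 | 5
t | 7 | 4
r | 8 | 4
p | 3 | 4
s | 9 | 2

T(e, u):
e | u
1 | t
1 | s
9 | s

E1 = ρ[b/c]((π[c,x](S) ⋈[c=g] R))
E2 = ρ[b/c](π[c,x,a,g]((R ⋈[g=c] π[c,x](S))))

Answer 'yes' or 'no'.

E1 stepwise |·|:
  S → 5
  π[c,x](S) → 5
  R → 3
  (π[c,x](S) ⋈[c=g] R) → 1
  ρ[b/c]((π[c,x](S) ⋈[c=g] R)) → 1
E2 stepwise |·|:
  R → 3
  S → 5
  π[c,x](S) → 5
  (R ⋈[g=c] π[c,x](S)) → 1
  π[c,x,a,g]((R ⋈[g=c] π[c,x](S))) → 1
  ρ[b/c](π[c,x,a,g]((R ⋈[g=c] π[c,x](S)))) → 1

E1 and E2 produce the same multiset:
b | x | a | g
2 | s | 1 | 2

yes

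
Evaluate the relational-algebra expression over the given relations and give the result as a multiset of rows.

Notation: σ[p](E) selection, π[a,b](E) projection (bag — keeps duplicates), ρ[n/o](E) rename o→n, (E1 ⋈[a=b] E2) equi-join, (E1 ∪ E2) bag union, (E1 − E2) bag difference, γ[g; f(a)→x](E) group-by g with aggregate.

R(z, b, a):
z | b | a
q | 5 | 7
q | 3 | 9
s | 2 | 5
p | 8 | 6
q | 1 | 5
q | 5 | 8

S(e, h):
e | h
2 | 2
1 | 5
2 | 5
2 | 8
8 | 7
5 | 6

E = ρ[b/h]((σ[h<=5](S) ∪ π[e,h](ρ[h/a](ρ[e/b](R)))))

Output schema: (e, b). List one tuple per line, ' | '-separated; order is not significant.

Stepwise |·|:
  S → 6
  σ[h<=5](S) → 3
  R → 6
  ρ[e/b](R) → 6
  ρ[h/a](ρ[e/b](R)) → 6
  π[e,h](ρ[h/a](ρ[e/b](R))) → 6
  (σ[h<=5](S) ∪ π[e,h](ρ[h/a](ρ[e/b](R)))) → 9
  ρ[b/h]((σ[h<=5](S) ∪ π[e,h](ρ[h/a](ρ[e/b](R))))) → 9

== RESULT ==
e | b
1 | 5
1 | 5
2 | 2
2 | 5
2 | 5
3 | 9
5 | 7
5 | 8
8 | 6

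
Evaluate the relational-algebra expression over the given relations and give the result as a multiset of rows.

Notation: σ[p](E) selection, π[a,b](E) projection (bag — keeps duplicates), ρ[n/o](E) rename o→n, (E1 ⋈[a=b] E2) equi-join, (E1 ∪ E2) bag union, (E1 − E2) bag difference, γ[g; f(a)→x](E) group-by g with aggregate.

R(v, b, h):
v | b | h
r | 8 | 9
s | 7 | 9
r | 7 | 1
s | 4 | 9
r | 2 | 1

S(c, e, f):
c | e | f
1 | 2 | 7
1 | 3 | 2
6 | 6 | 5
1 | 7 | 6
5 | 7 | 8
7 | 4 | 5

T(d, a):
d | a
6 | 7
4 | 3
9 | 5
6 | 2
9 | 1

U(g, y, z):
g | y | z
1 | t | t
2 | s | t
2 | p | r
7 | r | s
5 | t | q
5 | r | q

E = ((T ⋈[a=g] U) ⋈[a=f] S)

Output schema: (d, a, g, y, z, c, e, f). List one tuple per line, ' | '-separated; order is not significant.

Stepwise |·|:
  T → 5
  U → 6
  (T ⋈[a=g] U) → 6
  S → 6
  ((T ⋈[a=g] U) ⋈[a=f] S) → 7

== RESULT ==
d | a | g | y | z | c | e | f
6 | 2 | 2 | p | r | 1 | 3 | 2
6 | 2 | 2 | s | t | 1 | 3 | 2
6 | 7 | 7 | r | s | 1 | 2 | 7
9 | 5 | 5 | r | q | 6 | 6 | 5
9 | 5 | 5 | r | q | 7 | 4 | 5
9 | 5 | 5 | t | q | 6 | 6 | 5
9 | 5 | 5 | t | q | 7 | 4 | 5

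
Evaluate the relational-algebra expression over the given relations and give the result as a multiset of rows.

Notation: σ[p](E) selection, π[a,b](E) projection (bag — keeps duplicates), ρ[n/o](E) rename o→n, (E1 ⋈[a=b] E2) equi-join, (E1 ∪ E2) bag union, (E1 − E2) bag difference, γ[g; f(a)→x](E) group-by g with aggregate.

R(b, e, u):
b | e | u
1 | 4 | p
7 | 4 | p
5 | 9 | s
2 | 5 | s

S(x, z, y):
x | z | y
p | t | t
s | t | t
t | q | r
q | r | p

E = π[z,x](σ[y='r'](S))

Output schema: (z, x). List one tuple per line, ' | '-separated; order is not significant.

Row counts bottom-up:
  S → 4
  σ[y='r'](S) → 1
  π[z,x](σ[y='r'](S)) → 1

== RESULT ==
z | x
q | t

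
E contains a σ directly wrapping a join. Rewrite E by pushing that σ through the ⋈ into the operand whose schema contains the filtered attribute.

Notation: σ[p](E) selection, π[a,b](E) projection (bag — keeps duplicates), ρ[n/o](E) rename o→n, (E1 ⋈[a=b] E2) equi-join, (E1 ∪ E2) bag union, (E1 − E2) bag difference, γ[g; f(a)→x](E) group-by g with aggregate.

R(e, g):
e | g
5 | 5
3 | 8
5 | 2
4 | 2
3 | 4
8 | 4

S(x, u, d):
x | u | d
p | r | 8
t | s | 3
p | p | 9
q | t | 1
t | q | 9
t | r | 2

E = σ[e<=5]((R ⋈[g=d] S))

σ filters on e, owned by the left side.
E' = (σ[e<=5](R) ⋈[g=d] S)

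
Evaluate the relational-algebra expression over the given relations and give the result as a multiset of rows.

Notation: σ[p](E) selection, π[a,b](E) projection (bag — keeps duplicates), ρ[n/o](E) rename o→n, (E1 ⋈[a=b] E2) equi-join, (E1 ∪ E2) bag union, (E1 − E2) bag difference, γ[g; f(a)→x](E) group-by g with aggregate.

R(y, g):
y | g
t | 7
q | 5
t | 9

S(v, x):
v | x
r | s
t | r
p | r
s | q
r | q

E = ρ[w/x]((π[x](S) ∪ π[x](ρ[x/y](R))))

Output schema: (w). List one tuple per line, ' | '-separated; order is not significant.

Subexpression sizes:
  S → 5
  π[x](S) → 5
  R → 3
  ρ[x/y](R) → 3
  π[x](ρ[x/y](R)) → 3
  (π[x](S) ∪ π[x](ρ[x/y](R))) → 8
  ρ[w/x]((π[x](S) ∪ π[x](ρ[x/y](R)))) → 8

== RESULT ==
w
q
q
q
r
r
s
t
t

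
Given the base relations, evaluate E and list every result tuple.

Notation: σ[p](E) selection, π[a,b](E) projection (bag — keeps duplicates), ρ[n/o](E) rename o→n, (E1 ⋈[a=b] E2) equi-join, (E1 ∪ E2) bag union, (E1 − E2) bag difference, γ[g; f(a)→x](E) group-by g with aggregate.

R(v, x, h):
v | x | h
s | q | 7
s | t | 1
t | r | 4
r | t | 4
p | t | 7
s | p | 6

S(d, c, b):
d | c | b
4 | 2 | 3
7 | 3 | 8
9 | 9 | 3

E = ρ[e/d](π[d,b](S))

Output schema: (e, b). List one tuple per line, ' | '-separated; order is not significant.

Per-node cardinality:
  S → 3
  π[d,b](S) → 3
  ρ[e/d](π[d,b](S)) → 3

== RESULT ==
e | b
4 | 3
7 | 8
9 | 3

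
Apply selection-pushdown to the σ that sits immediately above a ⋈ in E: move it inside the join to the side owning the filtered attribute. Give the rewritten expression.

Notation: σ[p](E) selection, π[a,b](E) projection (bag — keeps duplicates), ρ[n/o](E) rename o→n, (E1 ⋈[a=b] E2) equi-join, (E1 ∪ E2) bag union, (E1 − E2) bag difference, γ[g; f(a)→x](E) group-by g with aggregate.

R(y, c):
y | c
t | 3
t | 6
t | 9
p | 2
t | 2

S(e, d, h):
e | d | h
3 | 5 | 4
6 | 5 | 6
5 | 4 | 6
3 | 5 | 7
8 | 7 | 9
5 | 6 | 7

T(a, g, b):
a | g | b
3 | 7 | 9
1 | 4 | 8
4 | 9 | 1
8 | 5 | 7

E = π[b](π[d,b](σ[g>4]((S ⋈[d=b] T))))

σ filters on g, owned by the right side.
E' = π[b](π[d,b]((S ⋈[d=b] σ[g>4](T))))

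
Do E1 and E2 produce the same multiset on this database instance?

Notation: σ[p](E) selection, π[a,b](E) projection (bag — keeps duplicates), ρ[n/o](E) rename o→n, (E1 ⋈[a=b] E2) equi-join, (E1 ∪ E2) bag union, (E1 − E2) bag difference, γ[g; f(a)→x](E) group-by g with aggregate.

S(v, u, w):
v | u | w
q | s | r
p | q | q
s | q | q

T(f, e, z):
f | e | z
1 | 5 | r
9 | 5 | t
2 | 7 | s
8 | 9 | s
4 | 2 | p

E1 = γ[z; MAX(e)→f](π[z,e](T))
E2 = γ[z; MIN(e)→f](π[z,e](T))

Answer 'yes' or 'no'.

E1 subexpression sizes:
  T → 5
  π[z,e](T) → 5
  γ[z; MAX(e)→f](π[z,e](T)) → 4
E2 subexpression sizes:
  T → 5
  π[z,e](T) → 5
  γ[z; MIN(e)→f](π[z,e](T)) → 4

E1 result:
z | f
p | 2
r | 5
s | 9
t | 5
E2 result:
z | f
p | 2
r | 5
s | 7
t | 5
Witness: ('s', 9) appears 1× in E1 but 0× in E2.

no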